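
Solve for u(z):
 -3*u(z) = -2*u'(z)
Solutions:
 u(z) = C1*exp(3*z/2)


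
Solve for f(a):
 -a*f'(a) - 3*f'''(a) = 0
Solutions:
 f(a) = C1 + Integral(C2*airyai(-3^(2/3)*a/3) + C3*airybi(-3^(2/3)*a/3), a)


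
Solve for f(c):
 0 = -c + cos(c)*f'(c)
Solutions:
 f(c) = C1 + Integral(c/cos(c), c)


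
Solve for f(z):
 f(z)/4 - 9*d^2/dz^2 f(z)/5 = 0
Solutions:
 f(z) = C1*exp(-sqrt(5)*z/6) + C2*exp(sqrt(5)*z/6)


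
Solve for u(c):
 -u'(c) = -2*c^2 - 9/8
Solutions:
 u(c) = C1 + 2*c^3/3 + 9*c/8


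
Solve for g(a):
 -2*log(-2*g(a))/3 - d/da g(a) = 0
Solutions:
 3*Integral(1/(log(-_y) + log(2)), (_y, g(a)))/2 = C1 - a


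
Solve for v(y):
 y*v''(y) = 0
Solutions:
 v(y) = C1 + C2*y


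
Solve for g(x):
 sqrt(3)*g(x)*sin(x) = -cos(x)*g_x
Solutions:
 g(x) = C1*cos(x)^(sqrt(3))


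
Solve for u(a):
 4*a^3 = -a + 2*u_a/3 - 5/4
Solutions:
 u(a) = C1 + 3*a^4/2 + 3*a^2/4 + 15*a/8


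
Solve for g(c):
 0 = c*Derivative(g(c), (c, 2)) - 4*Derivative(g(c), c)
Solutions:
 g(c) = C1 + C2*c^5


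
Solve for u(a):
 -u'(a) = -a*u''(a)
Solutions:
 u(a) = C1 + C2*a^2


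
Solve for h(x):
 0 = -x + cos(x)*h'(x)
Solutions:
 h(x) = C1 + Integral(x/cos(x), x)


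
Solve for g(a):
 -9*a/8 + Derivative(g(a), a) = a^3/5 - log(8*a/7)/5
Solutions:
 g(a) = C1 + a^4/20 + 9*a^2/16 - a*log(a)/5 - 3*a*log(2)/5 + a/5 + a*log(7)/5


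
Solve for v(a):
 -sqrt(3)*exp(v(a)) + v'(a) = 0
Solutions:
 v(a) = log(-1/(C1 + sqrt(3)*a))


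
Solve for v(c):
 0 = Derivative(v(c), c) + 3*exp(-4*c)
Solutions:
 v(c) = C1 + 3*exp(-4*c)/4


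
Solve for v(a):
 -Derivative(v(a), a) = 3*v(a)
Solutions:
 v(a) = C1*exp(-3*a)


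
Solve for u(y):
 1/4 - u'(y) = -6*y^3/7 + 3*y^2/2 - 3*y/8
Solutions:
 u(y) = C1 + 3*y^4/14 - y^3/2 + 3*y^2/16 + y/4


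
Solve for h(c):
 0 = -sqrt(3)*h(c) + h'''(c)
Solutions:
 h(c) = C3*exp(3^(1/6)*c) + (C1*sin(3^(2/3)*c/2) + C2*cos(3^(2/3)*c/2))*exp(-3^(1/6)*c/2)


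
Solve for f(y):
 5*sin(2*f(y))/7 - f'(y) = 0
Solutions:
 -5*y/7 + log(cos(2*f(y)) - 1)/4 - log(cos(2*f(y)) + 1)/4 = C1


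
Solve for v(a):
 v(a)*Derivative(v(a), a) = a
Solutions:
 v(a) = -sqrt(C1 + a^2)
 v(a) = sqrt(C1 + a^2)


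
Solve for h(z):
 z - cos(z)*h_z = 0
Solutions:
 h(z) = C1 + Integral(z/cos(z), z)


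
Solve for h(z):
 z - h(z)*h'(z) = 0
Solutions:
 h(z) = -sqrt(C1 + z^2)
 h(z) = sqrt(C1 + z^2)


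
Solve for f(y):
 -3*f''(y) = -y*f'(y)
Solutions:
 f(y) = C1 + C2*erfi(sqrt(6)*y/6)


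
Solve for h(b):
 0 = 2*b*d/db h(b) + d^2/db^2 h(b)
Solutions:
 h(b) = C1 + C2*erf(b)


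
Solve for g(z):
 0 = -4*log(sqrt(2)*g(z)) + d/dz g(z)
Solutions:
 -Integral(1/(2*log(_y) + log(2)), (_y, g(z)))/2 = C1 - z


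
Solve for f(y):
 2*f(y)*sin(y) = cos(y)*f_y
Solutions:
 f(y) = C1/cos(y)^2


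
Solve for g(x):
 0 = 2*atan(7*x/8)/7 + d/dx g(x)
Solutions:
 g(x) = C1 - 2*x*atan(7*x/8)/7 + 8*log(49*x^2 + 64)/49


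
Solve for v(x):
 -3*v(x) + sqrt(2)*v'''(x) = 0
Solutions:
 v(x) = C3*exp(2^(5/6)*3^(1/3)*x/2) + (C1*sin(6^(5/6)*x/4) + C2*cos(6^(5/6)*x/4))*exp(-2^(5/6)*3^(1/3)*x/4)


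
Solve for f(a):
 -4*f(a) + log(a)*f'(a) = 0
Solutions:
 f(a) = C1*exp(4*li(a))


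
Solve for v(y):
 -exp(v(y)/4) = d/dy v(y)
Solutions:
 v(y) = 4*log(1/(C1 + y)) + 8*log(2)


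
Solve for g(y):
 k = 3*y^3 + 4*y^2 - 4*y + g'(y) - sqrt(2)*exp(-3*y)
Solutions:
 g(y) = C1 + k*y - 3*y^4/4 - 4*y^3/3 + 2*y^2 - sqrt(2)*exp(-3*y)/3


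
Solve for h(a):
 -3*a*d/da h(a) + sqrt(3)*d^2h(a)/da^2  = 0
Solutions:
 h(a) = C1 + C2*erfi(sqrt(2)*3^(1/4)*a/2)


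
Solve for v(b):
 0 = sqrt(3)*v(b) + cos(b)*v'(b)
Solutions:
 v(b) = C1*(sin(b) - 1)^(sqrt(3)/2)/(sin(b) + 1)^(sqrt(3)/2)


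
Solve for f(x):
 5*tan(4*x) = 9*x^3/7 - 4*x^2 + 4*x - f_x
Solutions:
 f(x) = C1 + 9*x^4/28 - 4*x^3/3 + 2*x^2 + 5*log(cos(4*x))/4


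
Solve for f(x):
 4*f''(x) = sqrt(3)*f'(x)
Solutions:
 f(x) = C1 + C2*exp(sqrt(3)*x/4)


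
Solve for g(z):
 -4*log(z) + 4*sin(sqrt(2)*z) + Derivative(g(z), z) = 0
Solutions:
 g(z) = C1 + 4*z*log(z) - 4*z + 2*sqrt(2)*cos(sqrt(2)*z)


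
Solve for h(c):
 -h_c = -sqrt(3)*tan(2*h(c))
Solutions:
 h(c) = -asin(C1*exp(2*sqrt(3)*c))/2 + pi/2
 h(c) = asin(C1*exp(2*sqrt(3)*c))/2


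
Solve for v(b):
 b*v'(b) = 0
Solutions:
 v(b) = C1


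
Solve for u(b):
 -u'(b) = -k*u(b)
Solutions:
 u(b) = C1*exp(b*k)


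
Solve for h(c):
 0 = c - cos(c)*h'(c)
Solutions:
 h(c) = C1 + Integral(c/cos(c), c)


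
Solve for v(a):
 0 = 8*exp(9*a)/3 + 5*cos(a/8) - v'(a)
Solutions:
 v(a) = C1 + 8*exp(9*a)/27 + 40*sin(a/8)


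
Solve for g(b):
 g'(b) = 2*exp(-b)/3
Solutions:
 g(b) = C1 - 2*exp(-b)/3


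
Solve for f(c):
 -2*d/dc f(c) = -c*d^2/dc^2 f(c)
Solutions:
 f(c) = C1 + C2*c^3


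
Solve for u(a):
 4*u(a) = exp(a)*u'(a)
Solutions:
 u(a) = C1*exp(-4*exp(-a))


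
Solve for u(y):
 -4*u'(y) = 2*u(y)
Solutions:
 u(y) = C1*exp(-y/2)


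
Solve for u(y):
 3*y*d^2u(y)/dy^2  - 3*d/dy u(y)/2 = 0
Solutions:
 u(y) = C1 + C2*y^(3/2)


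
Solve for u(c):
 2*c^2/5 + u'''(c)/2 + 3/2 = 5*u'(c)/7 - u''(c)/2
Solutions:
 u(c) = C1 + C2*exp(c*(-7 + sqrt(329))/14) + C3*exp(-c*(7 + sqrt(329))/14) + 14*c^3/75 + 49*c^2/125 + 4291*c/1250


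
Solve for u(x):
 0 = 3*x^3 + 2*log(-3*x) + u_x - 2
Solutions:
 u(x) = C1 - 3*x^4/4 - 2*x*log(-x) + 2*x*(2 - log(3))


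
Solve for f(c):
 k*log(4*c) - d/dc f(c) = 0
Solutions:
 f(c) = C1 + c*k*log(c) - c*k + c*k*log(4)


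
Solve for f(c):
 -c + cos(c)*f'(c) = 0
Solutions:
 f(c) = C1 + Integral(c/cos(c), c)


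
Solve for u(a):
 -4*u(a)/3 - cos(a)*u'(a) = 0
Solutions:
 u(a) = C1*(sin(a) - 1)^(2/3)/(sin(a) + 1)^(2/3)


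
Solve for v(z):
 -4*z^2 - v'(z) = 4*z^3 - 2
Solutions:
 v(z) = C1 - z^4 - 4*z^3/3 + 2*z


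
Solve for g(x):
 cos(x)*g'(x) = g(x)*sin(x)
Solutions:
 g(x) = C1/cos(x)


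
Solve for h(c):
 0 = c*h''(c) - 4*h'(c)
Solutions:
 h(c) = C1 + C2*c^5


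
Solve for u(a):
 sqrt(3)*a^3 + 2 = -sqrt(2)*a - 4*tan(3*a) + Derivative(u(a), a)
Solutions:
 u(a) = C1 + sqrt(3)*a^4/4 + sqrt(2)*a^2/2 + 2*a - 4*log(cos(3*a))/3


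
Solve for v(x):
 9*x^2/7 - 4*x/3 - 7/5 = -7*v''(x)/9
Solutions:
 v(x) = C1 + C2*x - 27*x^4/196 + 2*x^3/7 + 9*x^2/10


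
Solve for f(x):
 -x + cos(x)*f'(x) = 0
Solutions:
 f(x) = C1 + Integral(x/cos(x), x)


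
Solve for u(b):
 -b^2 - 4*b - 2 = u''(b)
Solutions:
 u(b) = C1 + C2*b - b^4/12 - 2*b^3/3 - b^2


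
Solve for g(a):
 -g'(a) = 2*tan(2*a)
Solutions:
 g(a) = C1 + log(cos(2*a))


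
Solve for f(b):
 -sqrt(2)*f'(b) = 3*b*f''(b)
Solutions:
 f(b) = C1 + C2*b^(1 - sqrt(2)/3)


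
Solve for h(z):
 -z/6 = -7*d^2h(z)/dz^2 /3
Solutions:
 h(z) = C1 + C2*z + z^3/84


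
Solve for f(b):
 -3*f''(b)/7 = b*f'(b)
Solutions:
 f(b) = C1 + C2*erf(sqrt(42)*b/6)


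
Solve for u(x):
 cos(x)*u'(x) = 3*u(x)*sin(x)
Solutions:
 u(x) = C1/cos(x)^3


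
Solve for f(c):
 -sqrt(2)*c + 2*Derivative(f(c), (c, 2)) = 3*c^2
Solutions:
 f(c) = C1 + C2*c + c^4/8 + sqrt(2)*c^3/12


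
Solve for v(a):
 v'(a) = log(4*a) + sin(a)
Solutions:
 v(a) = C1 + a*log(a) - a + 2*a*log(2) - cos(a)


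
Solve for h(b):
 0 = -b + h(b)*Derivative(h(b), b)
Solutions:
 h(b) = -sqrt(C1 + b^2)
 h(b) = sqrt(C1 + b^2)


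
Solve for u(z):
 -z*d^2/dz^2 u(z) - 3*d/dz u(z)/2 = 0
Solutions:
 u(z) = C1 + C2/sqrt(z)


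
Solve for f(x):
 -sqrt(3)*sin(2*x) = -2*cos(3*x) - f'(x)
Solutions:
 f(x) = C1 - 2*sin(3*x)/3 - sqrt(3)*cos(2*x)/2


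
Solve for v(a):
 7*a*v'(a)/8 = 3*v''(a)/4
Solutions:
 v(a) = C1 + C2*erfi(sqrt(21)*a/6)


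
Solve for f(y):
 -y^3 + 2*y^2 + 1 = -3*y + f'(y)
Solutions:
 f(y) = C1 - y^4/4 + 2*y^3/3 + 3*y^2/2 + y


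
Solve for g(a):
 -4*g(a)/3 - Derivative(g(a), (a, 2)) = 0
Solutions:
 g(a) = C1*sin(2*sqrt(3)*a/3) + C2*cos(2*sqrt(3)*a/3)


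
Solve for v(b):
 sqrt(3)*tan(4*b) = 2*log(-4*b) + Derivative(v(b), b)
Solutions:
 v(b) = C1 - 2*b*log(-b) - 4*b*log(2) + 2*b - sqrt(3)*log(cos(4*b))/4


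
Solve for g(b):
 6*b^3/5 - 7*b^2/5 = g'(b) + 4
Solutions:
 g(b) = C1 + 3*b^4/10 - 7*b^3/15 - 4*b


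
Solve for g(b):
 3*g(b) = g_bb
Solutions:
 g(b) = C1*exp(-sqrt(3)*b) + C2*exp(sqrt(3)*b)


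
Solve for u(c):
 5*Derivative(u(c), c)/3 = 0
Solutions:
 u(c) = C1


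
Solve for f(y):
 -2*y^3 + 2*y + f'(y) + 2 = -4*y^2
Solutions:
 f(y) = C1 + y^4/2 - 4*y^3/3 - y^2 - 2*y


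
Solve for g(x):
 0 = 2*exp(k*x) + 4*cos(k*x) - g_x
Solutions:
 g(x) = C1 + 2*exp(k*x)/k + 4*sin(k*x)/k


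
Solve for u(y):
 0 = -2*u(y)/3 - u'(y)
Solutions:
 u(y) = C1*exp(-2*y/3)


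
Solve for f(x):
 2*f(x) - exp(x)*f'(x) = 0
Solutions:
 f(x) = C1*exp(-2*exp(-x))


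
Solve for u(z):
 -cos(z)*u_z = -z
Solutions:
 u(z) = C1 + Integral(z/cos(z), z)


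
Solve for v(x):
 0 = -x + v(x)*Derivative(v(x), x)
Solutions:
 v(x) = -sqrt(C1 + x^2)
 v(x) = sqrt(C1 + x^2)


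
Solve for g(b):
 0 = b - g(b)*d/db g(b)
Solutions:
 g(b) = -sqrt(C1 + b^2)
 g(b) = sqrt(C1 + b^2)


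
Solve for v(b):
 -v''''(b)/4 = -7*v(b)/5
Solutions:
 v(b) = C1*exp(-sqrt(2)*5^(3/4)*7^(1/4)*b/5) + C2*exp(sqrt(2)*5^(3/4)*7^(1/4)*b/5) + C3*sin(sqrt(2)*5^(3/4)*7^(1/4)*b/5) + C4*cos(sqrt(2)*5^(3/4)*7^(1/4)*b/5)


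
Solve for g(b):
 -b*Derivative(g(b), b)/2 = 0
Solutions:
 g(b) = C1


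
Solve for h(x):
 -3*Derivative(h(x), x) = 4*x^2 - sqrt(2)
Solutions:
 h(x) = C1 - 4*x^3/9 + sqrt(2)*x/3


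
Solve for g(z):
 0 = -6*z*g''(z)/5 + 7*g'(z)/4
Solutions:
 g(z) = C1 + C2*z^(59/24)


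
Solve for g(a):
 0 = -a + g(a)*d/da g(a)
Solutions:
 g(a) = -sqrt(C1 + a^2)
 g(a) = sqrt(C1 + a^2)


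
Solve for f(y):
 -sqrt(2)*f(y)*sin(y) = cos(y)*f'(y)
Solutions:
 f(y) = C1*cos(y)^(sqrt(2))


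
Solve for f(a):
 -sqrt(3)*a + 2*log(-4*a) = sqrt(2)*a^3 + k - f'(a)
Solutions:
 f(a) = C1 + sqrt(2)*a^4/4 + sqrt(3)*a^2/2 + a*(k - 4*log(2) + 2) - 2*a*log(-a)


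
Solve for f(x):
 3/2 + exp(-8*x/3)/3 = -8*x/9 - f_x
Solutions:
 f(x) = C1 - 4*x^2/9 - 3*x/2 + exp(-8*x/3)/8


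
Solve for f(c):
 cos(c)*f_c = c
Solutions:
 f(c) = C1 + Integral(c/cos(c), c)


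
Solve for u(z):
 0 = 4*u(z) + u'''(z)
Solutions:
 u(z) = C3*exp(-2^(2/3)*z) + (C1*sin(2^(2/3)*sqrt(3)*z/2) + C2*cos(2^(2/3)*sqrt(3)*z/2))*exp(2^(2/3)*z/2)


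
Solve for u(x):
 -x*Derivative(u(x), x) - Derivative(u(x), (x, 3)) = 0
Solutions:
 u(x) = C1 + Integral(C2*airyai(-x) + C3*airybi(-x), x)


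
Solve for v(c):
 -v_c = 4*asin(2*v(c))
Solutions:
 Integral(1/asin(2*_y), (_y, v(c))) = C1 - 4*c


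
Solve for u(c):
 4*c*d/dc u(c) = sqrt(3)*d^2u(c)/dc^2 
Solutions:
 u(c) = C1 + C2*erfi(sqrt(2)*3^(3/4)*c/3)


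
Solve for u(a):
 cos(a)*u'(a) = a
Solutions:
 u(a) = C1 + Integral(a/cos(a), a)


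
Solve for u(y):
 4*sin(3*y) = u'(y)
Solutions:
 u(y) = C1 - 4*cos(3*y)/3


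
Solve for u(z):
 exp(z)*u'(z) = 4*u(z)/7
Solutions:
 u(z) = C1*exp(-4*exp(-z)/7)


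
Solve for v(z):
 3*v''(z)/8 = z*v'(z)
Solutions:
 v(z) = C1 + C2*erfi(2*sqrt(3)*z/3)


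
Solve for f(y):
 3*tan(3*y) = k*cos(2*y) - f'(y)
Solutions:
 f(y) = C1 + k*sin(2*y)/2 + log(cos(3*y))


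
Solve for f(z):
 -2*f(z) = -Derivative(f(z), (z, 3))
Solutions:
 f(z) = C3*exp(2^(1/3)*z) + (C1*sin(2^(1/3)*sqrt(3)*z/2) + C2*cos(2^(1/3)*sqrt(3)*z/2))*exp(-2^(1/3)*z/2)


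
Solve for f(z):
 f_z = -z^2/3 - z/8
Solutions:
 f(z) = C1 - z^3/9 - z^2/16


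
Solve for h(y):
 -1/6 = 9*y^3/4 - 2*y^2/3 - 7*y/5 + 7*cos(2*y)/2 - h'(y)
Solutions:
 h(y) = C1 + 9*y^4/16 - 2*y^3/9 - 7*y^2/10 + y/6 + 7*sin(2*y)/4


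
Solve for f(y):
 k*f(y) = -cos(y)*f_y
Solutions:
 f(y) = C1*exp(k*(log(sin(y) - 1) - log(sin(y) + 1))/2)


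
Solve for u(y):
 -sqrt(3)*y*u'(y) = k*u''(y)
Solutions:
 u(y) = C1 + C2*sqrt(k)*erf(sqrt(2)*3^(1/4)*y*sqrt(1/k)/2)


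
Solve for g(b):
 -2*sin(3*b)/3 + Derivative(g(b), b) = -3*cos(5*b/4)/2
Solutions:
 g(b) = C1 - 6*sin(5*b/4)/5 - 2*cos(3*b)/9


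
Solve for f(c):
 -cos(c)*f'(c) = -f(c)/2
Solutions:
 f(c) = C1*(sin(c) + 1)^(1/4)/(sin(c) - 1)^(1/4)


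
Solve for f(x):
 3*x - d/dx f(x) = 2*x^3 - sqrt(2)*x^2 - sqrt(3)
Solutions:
 f(x) = C1 - x^4/2 + sqrt(2)*x^3/3 + 3*x^2/2 + sqrt(3)*x


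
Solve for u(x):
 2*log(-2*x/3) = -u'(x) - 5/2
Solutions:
 u(x) = C1 - 2*x*log(-x) + x*(-2*log(2) - 1/2 + 2*log(3))


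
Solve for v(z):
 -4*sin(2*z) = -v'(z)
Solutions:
 v(z) = C1 - 2*cos(2*z)


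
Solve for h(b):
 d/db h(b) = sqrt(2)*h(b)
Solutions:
 h(b) = C1*exp(sqrt(2)*b)


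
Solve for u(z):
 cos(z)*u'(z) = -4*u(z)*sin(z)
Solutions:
 u(z) = C1*cos(z)^4


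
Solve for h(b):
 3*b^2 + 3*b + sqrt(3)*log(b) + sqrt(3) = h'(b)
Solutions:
 h(b) = C1 + b^3 + 3*b^2/2 + sqrt(3)*b*log(b)


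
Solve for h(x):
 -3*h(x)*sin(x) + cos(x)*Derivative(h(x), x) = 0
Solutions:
 h(x) = C1/cos(x)^3


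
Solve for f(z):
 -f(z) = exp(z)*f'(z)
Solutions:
 f(z) = C1*exp(exp(-z))


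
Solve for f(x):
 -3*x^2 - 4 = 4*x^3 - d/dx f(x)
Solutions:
 f(x) = C1 + x^4 + x^3 + 4*x


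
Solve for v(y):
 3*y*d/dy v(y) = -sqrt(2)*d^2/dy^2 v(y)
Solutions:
 v(y) = C1 + C2*erf(2^(1/4)*sqrt(3)*y/2)


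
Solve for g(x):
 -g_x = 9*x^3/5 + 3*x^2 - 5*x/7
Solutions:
 g(x) = C1 - 9*x^4/20 - x^3 + 5*x^2/14


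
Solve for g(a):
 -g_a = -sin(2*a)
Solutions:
 g(a) = C1 - cos(2*a)/2


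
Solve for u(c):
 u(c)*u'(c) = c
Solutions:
 u(c) = -sqrt(C1 + c^2)
 u(c) = sqrt(C1 + c^2)


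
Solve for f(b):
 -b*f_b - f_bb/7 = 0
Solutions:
 f(b) = C1 + C2*erf(sqrt(14)*b/2)


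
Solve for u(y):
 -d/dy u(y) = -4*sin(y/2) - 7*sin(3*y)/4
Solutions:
 u(y) = C1 - 8*cos(y/2) - 7*cos(3*y)/12


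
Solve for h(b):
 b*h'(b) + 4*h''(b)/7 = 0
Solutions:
 h(b) = C1 + C2*erf(sqrt(14)*b/4)


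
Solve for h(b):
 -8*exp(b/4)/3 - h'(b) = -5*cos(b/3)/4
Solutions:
 h(b) = C1 - 32*exp(b/4)/3 + 15*sin(b/3)/4


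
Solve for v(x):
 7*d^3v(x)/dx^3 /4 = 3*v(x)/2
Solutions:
 v(x) = C3*exp(6^(1/3)*7^(2/3)*x/7) + (C1*sin(2^(1/3)*3^(5/6)*7^(2/3)*x/14) + C2*cos(2^(1/3)*3^(5/6)*7^(2/3)*x/14))*exp(-6^(1/3)*7^(2/3)*x/14)


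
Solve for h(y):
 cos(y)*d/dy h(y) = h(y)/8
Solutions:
 h(y) = C1*(sin(y) + 1)^(1/16)/(sin(y) - 1)^(1/16)


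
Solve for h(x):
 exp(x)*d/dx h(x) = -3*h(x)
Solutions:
 h(x) = C1*exp(3*exp(-x))


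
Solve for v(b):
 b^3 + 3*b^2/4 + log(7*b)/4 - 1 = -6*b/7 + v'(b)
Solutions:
 v(b) = C1 + b^4/4 + b^3/4 + 3*b^2/7 + b*log(b)/4 - 5*b/4 + b*log(7)/4


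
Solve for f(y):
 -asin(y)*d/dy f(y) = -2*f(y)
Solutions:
 f(y) = C1*exp(2*Integral(1/asin(y), y))


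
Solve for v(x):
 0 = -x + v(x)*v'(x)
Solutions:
 v(x) = -sqrt(C1 + x^2)
 v(x) = sqrt(C1 + x^2)


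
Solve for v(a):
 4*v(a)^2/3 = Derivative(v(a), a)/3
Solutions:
 v(a) = -1/(C1 + 4*a)


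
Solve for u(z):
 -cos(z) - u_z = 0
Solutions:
 u(z) = C1 - sin(z)


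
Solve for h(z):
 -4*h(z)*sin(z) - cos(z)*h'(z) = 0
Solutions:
 h(z) = C1*cos(z)^4


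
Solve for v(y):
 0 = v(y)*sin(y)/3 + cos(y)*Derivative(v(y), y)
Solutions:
 v(y) = C1*cos(y)^(1/3)


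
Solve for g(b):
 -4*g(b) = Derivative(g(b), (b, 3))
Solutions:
 g(b) = C3*exp(-2^(2/3)*b) + (C1*sin(2^(2/3)*sqrt(3)*b/2) + C2*cos(2^(2/3)*sqrt(3)*b/2))*exp(2^(2/3)*b/2)


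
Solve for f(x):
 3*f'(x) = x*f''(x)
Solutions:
 f(x) = C1 + C2*x^4


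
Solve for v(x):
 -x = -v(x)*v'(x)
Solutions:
 v(x) = -sqrt(C1 + x^2)
 v(x) = sqrt(C1 + x^2)


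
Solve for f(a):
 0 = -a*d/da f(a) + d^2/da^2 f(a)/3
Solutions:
 f(a) = C1 + C2*erfi(sqrt(6)*a/2)


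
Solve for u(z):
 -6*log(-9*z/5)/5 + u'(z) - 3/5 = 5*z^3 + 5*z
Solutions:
 u(z) = C1 + 5*z^4/4 + 5*z^2/2 + 6*z*log(-z)/5 + 3*z*(-2*log(5) - 1 + 4*log(3))/5


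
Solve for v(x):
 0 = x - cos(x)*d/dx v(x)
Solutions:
 v(x) = C1 + Integral(x/cos(x), x)


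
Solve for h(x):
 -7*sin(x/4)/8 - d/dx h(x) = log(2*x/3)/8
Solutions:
 h(x) = C1 - x*log(x)/8 - x*log(2)/8 + x/8 + x*log(3)/8 + 7*cos(x/4)/2


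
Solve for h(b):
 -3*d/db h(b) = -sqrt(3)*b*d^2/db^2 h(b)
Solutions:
 h(b) = C1 + C2*b^(1 + sqrt(3))


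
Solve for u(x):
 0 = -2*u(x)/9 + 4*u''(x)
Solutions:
 u(x) = C1*exp(-sqrt(2)*x/6) + C2*exp(sqrt(2)*x/6)


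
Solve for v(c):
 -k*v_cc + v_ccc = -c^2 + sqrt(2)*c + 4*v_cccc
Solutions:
 v(c) = C1 + C2*c + C3*exp(c*(1 - sqrt(1 - 16*k))/8) + C4*exp(c*(sqrt(1 - 16*k) + 1)/8) + c^4/(12*k) + c^3*(-sqrt(2) + 2/k)/(6*k) + c^2*(-4 - sqrt(2)/2 + 1/k)/k^2


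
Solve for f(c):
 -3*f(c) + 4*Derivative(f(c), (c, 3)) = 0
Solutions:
 f(c) = C3*exp(6^(1/3)*c/2) + (C1*sin(2^(1/3)*3^(5/6)*c/4) + C2*cos(2^(1/3)*3^(5/6)*c/4))*exp(-6^(1/3)*c/4)


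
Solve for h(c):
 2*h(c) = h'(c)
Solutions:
 h(c) = C1*exp(2*c)


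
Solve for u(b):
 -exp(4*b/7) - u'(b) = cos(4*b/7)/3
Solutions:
 u(b) = C1 - 7*exp(4*b/7)/4 - 7*sin(4*b/7)/12


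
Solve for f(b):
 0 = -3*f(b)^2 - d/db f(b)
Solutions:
 f(b) = 1/(C1 + 3*b)


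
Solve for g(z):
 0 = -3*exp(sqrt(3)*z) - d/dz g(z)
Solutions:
 g(z) = C1 - sqrt(3)*exp(sqrt(3)*z)


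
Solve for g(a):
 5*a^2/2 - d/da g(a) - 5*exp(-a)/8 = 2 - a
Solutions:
 g(a) = C1 + 5*a^3/6 + a^2/2 - 2*a + 5*exp(-a)/8


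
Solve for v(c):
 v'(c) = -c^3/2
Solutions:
 v(c) = C1 - c^4/8


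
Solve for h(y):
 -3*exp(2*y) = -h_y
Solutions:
 h(y) = C1 + 3*exp(2*y)/2


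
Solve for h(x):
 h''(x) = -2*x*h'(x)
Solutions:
 h(x) = C1 + C2*erf(x)


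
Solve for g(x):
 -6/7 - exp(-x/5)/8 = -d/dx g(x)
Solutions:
 g(x) = C1 + 6*x/7 - 5*exp(-x/5)/8


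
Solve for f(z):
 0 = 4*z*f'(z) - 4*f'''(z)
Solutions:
 f(z) = C1 + Integral(C2*airyai(z) + C3*airybi(z), z)


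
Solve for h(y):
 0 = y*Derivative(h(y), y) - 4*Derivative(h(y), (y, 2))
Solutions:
 h(y) = C1 + C2*erfi(sqrt(2)*y/4)


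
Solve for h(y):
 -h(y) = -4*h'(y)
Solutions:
 h(y) = C1*exp(y/4)


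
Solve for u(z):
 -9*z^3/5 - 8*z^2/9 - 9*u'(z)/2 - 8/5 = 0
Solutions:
 u(z) = C1 - z^4/10 - 16*z^3/243 - 16*z/45


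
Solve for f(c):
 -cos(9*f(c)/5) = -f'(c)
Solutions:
 -c - 5*log(sin(9*f(c)/5) - 1)/18 + 5*log(sin(9*f(c)/5) + 1)/18 = C1


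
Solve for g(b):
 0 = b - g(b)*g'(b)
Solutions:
 g(b) = -sqrt(C1 + b^2)
 g(b) = sqrt(C1 + b^2)


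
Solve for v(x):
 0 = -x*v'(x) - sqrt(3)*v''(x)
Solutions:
 v(x) = C1 + C2*erf(sqrt(2)*3^(3/4)*x/6)


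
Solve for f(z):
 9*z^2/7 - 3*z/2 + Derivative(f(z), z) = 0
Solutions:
 f(z) = C1 - 3*z^3/7 + 3*z^2/4


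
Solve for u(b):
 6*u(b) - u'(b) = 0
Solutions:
 u(b) = C1*exp(6*b)


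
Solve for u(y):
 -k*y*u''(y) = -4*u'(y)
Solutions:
 u(y) = C1 + y^(((re(k) + 4)*re(k) + im(k)^2)/(re(k)^2 + im(k)^2))*(C2*sin(4*log(y)*Abs(im(k))/(re(k)^2 + im(k)^2)) + C3*cos(4*log(y)*im(k)/(re(k)^2 + im(k)^2)))


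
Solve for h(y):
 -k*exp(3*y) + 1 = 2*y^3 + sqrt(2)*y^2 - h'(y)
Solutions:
 h(y) = C1 + k*exp(3*y)/3 + y^4/2 + sqrt(2)*y^3/3 - y


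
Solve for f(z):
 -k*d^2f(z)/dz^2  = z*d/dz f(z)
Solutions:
 f(z) = C1 + C2*sqrt(k)*erf(sqrt(2)*z*sqrt(1/k)/2)


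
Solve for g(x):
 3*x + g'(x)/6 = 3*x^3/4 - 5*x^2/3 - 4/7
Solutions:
 g(x) = C1 + 9*x^4/8 - 10*x^3/3 - 9*x^2 - 24*x/7


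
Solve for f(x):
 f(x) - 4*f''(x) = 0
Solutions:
 f(x) = C1*exp(-x/2) + C2*exp(x/2)


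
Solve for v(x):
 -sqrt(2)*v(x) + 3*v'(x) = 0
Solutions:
 v(x) = C1*exp(sqrt(2)*x/3)


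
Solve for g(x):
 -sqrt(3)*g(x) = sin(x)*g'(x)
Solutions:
 g(x) = C1*(cos(x) + 1)^(sqrt(3)/2)/(cos(x) - 1)^(sqrt(3)/2)


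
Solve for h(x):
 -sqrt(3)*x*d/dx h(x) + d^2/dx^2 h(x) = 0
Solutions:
 h(x) = C1 + C2*erfi(sqrt(2)*3^(1/4)*x/2)


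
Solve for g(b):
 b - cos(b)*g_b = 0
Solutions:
 g(b) = C1 + Integral(b/cos(b), b)


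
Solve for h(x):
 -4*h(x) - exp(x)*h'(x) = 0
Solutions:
 h(x) = C1*exp(4*exp(-x))


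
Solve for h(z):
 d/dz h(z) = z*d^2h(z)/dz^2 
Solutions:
 h(z) = C1 + C2*z^2


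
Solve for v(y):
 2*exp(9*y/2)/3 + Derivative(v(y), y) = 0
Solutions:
 v(y) = C1 - 4*exp(9*y/2)/27


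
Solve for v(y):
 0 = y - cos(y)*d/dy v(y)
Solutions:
 v(y) = C1 + Integral(y/cos(y), y)


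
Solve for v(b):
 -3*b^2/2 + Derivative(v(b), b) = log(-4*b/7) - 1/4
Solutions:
 v(b) = C1 + b^3/2 + b*log(-b) + b*(-log(7) - 5/4 + 2*log(2))


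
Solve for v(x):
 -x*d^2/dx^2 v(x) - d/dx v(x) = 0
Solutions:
 v(x) = C1 + C2*log(x)


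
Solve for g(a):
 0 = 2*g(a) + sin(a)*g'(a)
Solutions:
 g(a) = C1*(cos(a) + 1)/(cos(a) - 1)


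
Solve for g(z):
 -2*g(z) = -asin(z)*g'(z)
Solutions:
 g(z) = C1*exp(2*Integral(1/asin(z), z))


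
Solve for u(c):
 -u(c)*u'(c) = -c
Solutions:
 u(c) = -sqrt(C1 + c^2)
 u(c) = sqrt(C1 + c^2)


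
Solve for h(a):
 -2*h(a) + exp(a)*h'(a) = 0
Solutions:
 h(a) = C1*exp(-2*exp(-a))


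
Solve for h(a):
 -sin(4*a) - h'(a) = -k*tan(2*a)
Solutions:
 h(a) = C1 - k*log(cos(2*a))/2 + cos(4*a)/4


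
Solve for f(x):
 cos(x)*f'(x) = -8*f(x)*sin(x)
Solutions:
 f(x) = C1*cos(x)^8


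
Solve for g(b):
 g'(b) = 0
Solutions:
 g(b) = C1


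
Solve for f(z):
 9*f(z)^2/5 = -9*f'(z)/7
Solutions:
 f(z) = 5/(C1 + 7*z)


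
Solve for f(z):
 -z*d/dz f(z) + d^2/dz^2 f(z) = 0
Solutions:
 f(z) = C1 + C2*erfi(sqrt(2)*z/2)


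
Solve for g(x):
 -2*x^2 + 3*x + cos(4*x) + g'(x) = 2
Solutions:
 g(x) = C1 + 2*x^3/3 - 3*x^2/2 + 2*x - sin(4*x)/4


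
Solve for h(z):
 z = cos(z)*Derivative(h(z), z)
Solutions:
 h(z) = C1 + Integral(z/cos(z), z)


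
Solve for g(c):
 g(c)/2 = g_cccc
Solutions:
 g(c) = C1*exp(-2^(3/4)*c/2) + C2*exp(2^(3/4)*c/2) + C3*sin(2^(3/4)*c/2) + C4*cos(2^(3/4)*c/2)


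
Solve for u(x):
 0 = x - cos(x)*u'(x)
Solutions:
 u(x) = C1 + Integral(x/cos(x), x)


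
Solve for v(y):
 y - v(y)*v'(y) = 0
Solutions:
 v(y) = -sqrt(C1 + y^2)
 v(y) = sqrt(C1 + y^2)


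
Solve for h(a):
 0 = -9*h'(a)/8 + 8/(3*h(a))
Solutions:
 h(a) = -sqrt(C1 + 384*a)/9
 h(a) = sqrt(C1 + 384*a)/9


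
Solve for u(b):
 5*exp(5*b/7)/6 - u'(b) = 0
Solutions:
 u(b) = C1 + 7*exp(5*b/7)/6


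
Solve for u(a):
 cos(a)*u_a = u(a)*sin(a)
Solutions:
 u(a) = C1/cos(a)


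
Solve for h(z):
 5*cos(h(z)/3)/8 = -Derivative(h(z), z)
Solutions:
 5*z/8 - 3*log(sin(h(z)/3) - 1)/2 + 3*log(sin(h(z)/3) + 1)/2 = C1


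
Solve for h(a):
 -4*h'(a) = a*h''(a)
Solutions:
 h(a) = C1 + C2/a^3


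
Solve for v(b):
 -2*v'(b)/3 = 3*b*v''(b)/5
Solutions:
 v(b) = C1 + C2/b^(1/9)


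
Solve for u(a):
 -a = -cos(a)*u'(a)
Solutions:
 u(a) = C1 + Integral(a/cos(a), a)


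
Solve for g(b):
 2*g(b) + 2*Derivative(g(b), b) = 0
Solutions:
 g(b) = C1*exp(-b)


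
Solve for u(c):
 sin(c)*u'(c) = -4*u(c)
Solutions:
 u(c) = C1*(cos(c)^2 + 2*cos(c) + 1)/(cos(c)^2 - 2*cos(c) + 1)


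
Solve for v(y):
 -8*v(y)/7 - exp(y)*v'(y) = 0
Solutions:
 v(y) = C1*exp(8*exp(-y)/7)


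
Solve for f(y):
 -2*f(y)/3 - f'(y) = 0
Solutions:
 f(y) = C1*exp(-2*y/3)


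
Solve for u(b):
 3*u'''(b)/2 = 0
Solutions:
 u(b) = C1 + C2*b + C3*b^2


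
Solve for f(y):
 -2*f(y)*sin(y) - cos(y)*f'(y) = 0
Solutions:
 f(y) = C1*cos(y)^2


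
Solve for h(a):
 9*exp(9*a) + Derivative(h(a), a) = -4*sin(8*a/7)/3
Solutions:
 h(a) = C1 - exp(9*a) + 7*cos(8*a/7)/6


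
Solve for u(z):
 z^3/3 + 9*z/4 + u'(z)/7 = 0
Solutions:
 u(z) = C1 - 7*z^4/12 - 63*z^2/8


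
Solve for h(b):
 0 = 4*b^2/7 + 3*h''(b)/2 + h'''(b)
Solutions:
 h(b) = C1 + C2*b + C3*exp(-3*b/2) - 2*b^4/63 + 16*b^3/189 - 32*b^2/189


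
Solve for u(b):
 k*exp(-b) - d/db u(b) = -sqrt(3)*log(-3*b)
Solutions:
 u(b) = C1 + sqrt(3)*b*log(-b) + sqrt(3)*b*(-1 + log(3)) - k*exp(-b)


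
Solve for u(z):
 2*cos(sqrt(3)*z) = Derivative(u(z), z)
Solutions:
 u(z) = C1 + 2*sqrt(3)*sin(sqrt(3)*z)/3


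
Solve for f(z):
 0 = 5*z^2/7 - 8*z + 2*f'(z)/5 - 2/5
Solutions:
 f(z) = C1 - 25*z^3/42 + 10*z^2 + z


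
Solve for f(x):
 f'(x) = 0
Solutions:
 f(x) = C1


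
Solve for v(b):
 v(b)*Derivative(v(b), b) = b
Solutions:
 v(b) = -sqrt(C1 + b^2)
 v(b) = sqrt(C1 + b^2)


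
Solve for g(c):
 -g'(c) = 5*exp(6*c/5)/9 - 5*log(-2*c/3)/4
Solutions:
 g(c) = C1 + 5*c*log(-c)/4 + 5*c*(-log(3) - 1 + log(2))/4 - 25*exp(6*c/5)/54


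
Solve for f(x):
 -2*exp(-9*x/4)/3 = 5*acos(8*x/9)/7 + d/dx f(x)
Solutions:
 f(x) = C1 - 5*x*acos(8*x/9)/7 + 5*sqrt(81 - 64*x^2)/56 + 8*exp(-9*x/4)/27


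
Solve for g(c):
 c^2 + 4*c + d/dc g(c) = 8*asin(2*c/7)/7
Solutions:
 g(c) = C1 - c^3/3 - 2*c^2 + 8*c*asin(2*c/7)/7 + 4*sqrt(49 - 4*c^2)/7


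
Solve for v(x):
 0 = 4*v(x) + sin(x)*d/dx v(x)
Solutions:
 v(x) = C1*(cos(x)^2 + 2*cos(x) + 1)/(cos(x)^2 - 2*cos(x) + 1)


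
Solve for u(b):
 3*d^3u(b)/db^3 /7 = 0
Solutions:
 u(b) = C1 + C2*b + C3*b^2


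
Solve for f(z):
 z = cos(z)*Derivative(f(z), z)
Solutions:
 f(z) = C1 + Integral(z/cos(z), z)


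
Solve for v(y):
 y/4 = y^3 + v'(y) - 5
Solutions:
 v(y) = C1 - y^4/4 + y^2/8 + 5*y


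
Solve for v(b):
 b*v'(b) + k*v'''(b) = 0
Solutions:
 v(b) = C1 + Integral(C2*airyai(b*(-1/k)^(1/3)) + C3*airybi(b*(-1/k)^(1/3)), b)


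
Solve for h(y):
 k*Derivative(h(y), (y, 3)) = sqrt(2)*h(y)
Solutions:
 h(y) = C1*exp(2^(1/6)*y*(1/k)^(1/3)) + C2*exp(2^(1/6)*y*(-1 + sqrt(3)*I)*(1/k)^(1/3)/2) + C3*exp(-2^(1/6)*y*(1 + sqrt(3)*I)*(1/k)^(1/3)/2)


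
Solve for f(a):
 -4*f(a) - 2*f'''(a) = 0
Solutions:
 f(a) = C3*exp(-2^(1/3)*a) + (C1*sin(2^(1/3)*sqrt(3)*a/2) + C2*cos(2^(1/3)*sqrt(3)*a/2))*exp(2^(1/3)*a/2)


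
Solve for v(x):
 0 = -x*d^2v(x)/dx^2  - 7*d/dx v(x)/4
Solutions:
 v(x) = C1 + C2/x^(3/4)


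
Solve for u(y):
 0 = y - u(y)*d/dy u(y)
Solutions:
 u(y) = -sqrt(C1 + y^2)
 u(y) = sqrt(C1 + y^2)


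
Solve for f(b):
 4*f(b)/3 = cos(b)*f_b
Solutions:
 f(b) = C1*(sin(b) + 1)^(2/3)/(sin(b) - 1)^(2/3)


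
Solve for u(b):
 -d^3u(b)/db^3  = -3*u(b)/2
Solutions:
 u(b) = C3*exp(2^(2/3)*3^(1/3)*b/2) + (C1*sin(2^(2/3)*3^(5/6)*b/4) + C2*cos(2^(2/3)*3^(5/6)*b/4))*exp(-2^(2/3)*3^(1/3)*b/4)


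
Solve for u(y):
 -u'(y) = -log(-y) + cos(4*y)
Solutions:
 u(y) = C1 + y*log(-y) - y - sin(4*y)/4


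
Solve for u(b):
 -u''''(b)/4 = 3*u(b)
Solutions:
 u(b) = (C1*sin(3^(1/4)*b) + C2*cos(3^(1/4)*b))*exp(-3^(1/4)*b) + (C3*sin(3^(1/4)*b) + C4*cos(3^(1/4)*b))*exp(3^(1/4)*b)


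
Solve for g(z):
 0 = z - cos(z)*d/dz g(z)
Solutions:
 g(z) = C1 + Integral(z/cos(z), z)


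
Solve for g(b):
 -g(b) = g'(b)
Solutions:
 g(b) = C1*exp(-b)


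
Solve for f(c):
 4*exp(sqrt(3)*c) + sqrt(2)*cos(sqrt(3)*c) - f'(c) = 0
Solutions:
 f(c) = C1 + 4*sqrt(3)*exp(sqrt(3)*c)/3 + sqrt(6)*sin(sqrt(3)*c)/3


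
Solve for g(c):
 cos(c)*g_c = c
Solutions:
 g(c) = C1 + Integral(c/cos(c), c)


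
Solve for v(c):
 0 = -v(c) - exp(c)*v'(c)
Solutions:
 v(c) = C1*exp(exp(-c))


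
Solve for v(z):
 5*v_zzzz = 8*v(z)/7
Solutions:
 v(z) = C1*exp(-70^(3/4)*z/35) + C2*exp(70^(3/4)*z/35) + C3*sin(70^(3/4)*z/35) + C4*cos(70^(3/4)*z/35)


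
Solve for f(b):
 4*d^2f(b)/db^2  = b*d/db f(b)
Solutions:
 f(b) = C1 + C2*erfi(sqrt(2)*b/4)


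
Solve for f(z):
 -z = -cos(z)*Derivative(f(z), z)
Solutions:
 f(z) = C1 + Integral(z/cos(z), z)


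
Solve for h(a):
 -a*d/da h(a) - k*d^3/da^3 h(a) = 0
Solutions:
 h(a) = C1 + Integral(C2*airyai(a*(-1/k)^(1/3)) + C3*airybi(a*(-1/k)^(1/3)), a)


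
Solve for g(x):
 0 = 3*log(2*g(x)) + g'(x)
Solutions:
 Integral(1/(log(_y) + log(2)), (_y, g(x)))/3 = C1 - x


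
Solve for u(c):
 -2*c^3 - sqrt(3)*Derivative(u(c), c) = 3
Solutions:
 u(c) = C1 - sqrt(3)*c^4/6 - sqrt(3)*c


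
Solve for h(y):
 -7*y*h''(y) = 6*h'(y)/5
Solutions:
 h(y) = C1 + C2*y^(29/35)


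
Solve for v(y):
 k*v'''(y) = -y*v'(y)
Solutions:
 v(y) = C1 + Integral(C2*airyai(y*(-1/k)^(1/3)) + C3*airybi(y*(-1/k)^(1/3)), y)


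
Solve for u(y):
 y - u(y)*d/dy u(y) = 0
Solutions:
 u(y) = -sqrt(C1 + y^2)
 u(y) = sqrt(C1 + y^2)


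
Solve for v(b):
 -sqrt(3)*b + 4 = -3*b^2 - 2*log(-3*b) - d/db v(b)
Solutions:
 v(b) = C1 - b^3 + sqrt(3)*b^2/2 - 2*b*log(-b) + 2*b*(-log(3) - 1)


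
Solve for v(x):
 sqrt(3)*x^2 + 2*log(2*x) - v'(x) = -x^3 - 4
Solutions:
 v(x) = C1 + x^4/4 + sqrt(3)*x^3/3 + 2*x*log(x) + x*log(4) + 2*x


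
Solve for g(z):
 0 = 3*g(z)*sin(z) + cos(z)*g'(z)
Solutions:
 g(z) = C1*cos(z)^3


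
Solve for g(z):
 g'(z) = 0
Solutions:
 g(z) = C1


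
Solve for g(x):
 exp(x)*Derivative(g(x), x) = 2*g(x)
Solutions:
 g(x) = C1*exp(-2*exp(-x))


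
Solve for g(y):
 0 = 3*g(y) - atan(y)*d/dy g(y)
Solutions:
 g(y) = C1*exp(3*Integral(1/atan(y), y))


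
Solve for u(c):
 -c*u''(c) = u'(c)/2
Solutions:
 u(c) = C1 + C2*sqrt(c)


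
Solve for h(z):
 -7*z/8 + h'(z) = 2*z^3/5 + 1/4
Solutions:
 h(z) = C1 + z^4/10 + 7*z^2/16 + z/4


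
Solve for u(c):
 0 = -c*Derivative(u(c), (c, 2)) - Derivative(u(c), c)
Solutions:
 u(c) = C1 + C2*log(c)


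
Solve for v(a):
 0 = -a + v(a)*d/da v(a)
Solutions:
 v(a) = -sqrt(C1 + a^2)
 v(a) = sqrt(C1 + a^2)


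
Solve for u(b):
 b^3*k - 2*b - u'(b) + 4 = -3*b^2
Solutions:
 u(b) = C1 + b^4*k/4 + b^3 - b^2 + 4*b


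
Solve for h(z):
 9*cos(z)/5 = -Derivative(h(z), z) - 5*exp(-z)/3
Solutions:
 h(z) = C1 - 9*sin(z)/5 + 5*exp(-z)/3


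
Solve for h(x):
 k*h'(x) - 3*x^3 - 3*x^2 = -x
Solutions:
 h(x) = C1 + 3*x^4/(4*k) + x^3/k - x^2/(2*k)


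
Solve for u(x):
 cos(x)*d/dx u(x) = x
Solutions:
 u(x) = C1 + Integral(x/cos(x), x)


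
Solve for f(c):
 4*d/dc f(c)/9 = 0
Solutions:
 f(c) = C1


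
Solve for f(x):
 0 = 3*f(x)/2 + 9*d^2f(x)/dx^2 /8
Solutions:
 f(x) = C1*sin(2*sqrt(3)*x/3) + C2*cos(2*sqrt(3)*x/3)


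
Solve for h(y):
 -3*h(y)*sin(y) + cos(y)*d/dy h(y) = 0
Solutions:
 h(y) = C1/cos(y)^3


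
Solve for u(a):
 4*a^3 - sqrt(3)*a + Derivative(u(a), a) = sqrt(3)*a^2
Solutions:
 u(a) = C1 - a^4 + sqrt(3)*a^3/3 + sqrt(3)*a^2/2


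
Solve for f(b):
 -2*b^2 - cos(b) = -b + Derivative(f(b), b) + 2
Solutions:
 f(b) = C1 - 2*b^3/3 + b^2/2 - 2*b - sin(b)


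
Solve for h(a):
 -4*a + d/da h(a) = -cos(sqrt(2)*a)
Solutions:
 h(a) = C1 + 2*a^2 - sqrt(2)*sin(sqrt(2)*a)/2


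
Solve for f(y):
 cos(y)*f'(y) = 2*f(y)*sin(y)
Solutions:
 f(y) = C1/cos(y)^2


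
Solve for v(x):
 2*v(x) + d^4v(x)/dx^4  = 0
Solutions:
 v(x) = (C1*sin(2^(3/4)*x/2) + C2*cos(2^(3/4)*x/2))*exp(-2^(3/4)*x/2) + (C3*sin(2^(3/4)*x/2) + C4*cos(2^(3/4)*x/2))*exp(2^(3/4)*x/2)


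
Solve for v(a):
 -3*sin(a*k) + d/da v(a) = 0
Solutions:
 v(a) = C1 - 3*cos(a*k)/k


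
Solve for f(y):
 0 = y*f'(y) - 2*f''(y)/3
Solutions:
 f(y) = C1 + C2*erfi(sqrt(3)*y/2)


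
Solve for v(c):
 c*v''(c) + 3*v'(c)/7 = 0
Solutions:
 v(c) = C1 + C2*c^(4/7)


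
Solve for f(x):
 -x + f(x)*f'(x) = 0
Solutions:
 f(x) = -sqrt(C1 + x^2)
 f(x) = sqrt(C1 + x^2)


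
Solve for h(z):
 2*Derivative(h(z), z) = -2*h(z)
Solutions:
 h(z) = C1*exp(-z)


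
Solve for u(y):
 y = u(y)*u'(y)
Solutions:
 u(y) = -sqrt(C1 + y^2)
 u(y) = sqrt(C1 + y^2)


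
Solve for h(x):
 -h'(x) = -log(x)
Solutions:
 h(x) = C1 + x*log(x) - x


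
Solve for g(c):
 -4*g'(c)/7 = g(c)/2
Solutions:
 g(c) = C1*exp(-7*c/8)


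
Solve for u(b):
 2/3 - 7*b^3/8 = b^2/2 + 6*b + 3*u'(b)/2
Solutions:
 u(b) = C1 - 7*b^4/48 - b^3/9 - 2*b^2 + 4*b/9


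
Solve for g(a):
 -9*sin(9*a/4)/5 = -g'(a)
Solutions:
 g(a) = C1 - 4*cos(9*a/4)/5


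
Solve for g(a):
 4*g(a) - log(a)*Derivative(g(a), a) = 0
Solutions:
 g(a) = C1*exp(4*li(a))


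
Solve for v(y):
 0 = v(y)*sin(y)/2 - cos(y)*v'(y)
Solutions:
 v(y) = C1/sqrt(cos(y))


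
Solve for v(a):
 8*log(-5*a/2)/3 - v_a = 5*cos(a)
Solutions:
 v(a) = C1 + 8*a*log(-a)/3 - 8*a/3 - 8*a*log(2)/3 + 8*a*log(5)/3 - 5*sin(a)


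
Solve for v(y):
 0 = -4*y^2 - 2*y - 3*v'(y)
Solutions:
 v(y) = C1 - 4*y^3/9 - y^2/3


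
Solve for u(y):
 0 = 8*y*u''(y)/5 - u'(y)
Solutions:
 u(y) = C1 + C2*y^(13/8)


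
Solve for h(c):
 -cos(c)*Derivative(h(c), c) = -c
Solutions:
 h(c) = C1 + Integral(c/cos(c), c)


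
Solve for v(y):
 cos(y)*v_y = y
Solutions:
 v(y) = C1 + Integral(y/cos(y), y)


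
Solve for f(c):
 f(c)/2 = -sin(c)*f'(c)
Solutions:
 f(c) = C1*(cos(c) + 1)^(1/4)/(cos(c) - 1)^(1/4)


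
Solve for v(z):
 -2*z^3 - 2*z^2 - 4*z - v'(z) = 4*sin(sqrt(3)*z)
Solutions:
 v(z) = C1 - z^4/2 - 2*z^3/3 - 2*z^2 + 4*sqrt(3)*cos(sqrt(3)*z)/3


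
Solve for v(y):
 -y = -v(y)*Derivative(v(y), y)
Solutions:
 v(y) = -sqrt(C1 + y^2)
 v(y) = sqrt(C1 + y^2)


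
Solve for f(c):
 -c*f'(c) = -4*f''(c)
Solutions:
 f(c) = C1 + C2*erfi(sqrt(2)*c/4)


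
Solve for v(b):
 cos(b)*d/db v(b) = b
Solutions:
 v(b) = C1 + Integral(b/cos(b), b)


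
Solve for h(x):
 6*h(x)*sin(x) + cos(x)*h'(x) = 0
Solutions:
 h(x) = C1*cos(x)^6


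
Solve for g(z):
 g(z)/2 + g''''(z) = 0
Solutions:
 g(z) = (C1*sin(2^(1/4)*z/2) + C2*cos(2^(1/4)*z/2))*exp(-2^(1/4)*z/2) + (C3*sin(2^(1/4)*z/2) + C4*cos(2^(1/4)*z/2))*exp(2^(1/4)*z/2)


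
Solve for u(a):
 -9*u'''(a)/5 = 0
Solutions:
 u(a) = C1 + C2*a + C3*a^2


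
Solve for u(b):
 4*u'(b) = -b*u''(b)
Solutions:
 u(b) = C1 + C2/b^3


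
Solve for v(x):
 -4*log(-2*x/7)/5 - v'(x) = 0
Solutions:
 v(x) = C1 - 4*x*log(-x)/5 + 4*x*(-log(2) + 1 + log(7))/5


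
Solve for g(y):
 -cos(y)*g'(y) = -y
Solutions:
 g(y) = C1 + Integral(y/cos(y), y)


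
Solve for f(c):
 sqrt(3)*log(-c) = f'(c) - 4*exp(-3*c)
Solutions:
 f(c) = C1 + sqrt(3)*c*log(-c) - sqrt(3)*c - 4*exp(-3*c)/3


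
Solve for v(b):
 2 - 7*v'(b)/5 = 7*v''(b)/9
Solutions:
 v(b) = C1 + C2*exp(-9*b/5) + 10*b/7


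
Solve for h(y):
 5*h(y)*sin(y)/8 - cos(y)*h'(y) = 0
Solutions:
 h(y) = C1/cos(y)^(5/8)


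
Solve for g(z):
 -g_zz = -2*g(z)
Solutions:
 g(z) = C1*exp(-sqrt(2)*z) + C2*exp(sqrt(2)*z)


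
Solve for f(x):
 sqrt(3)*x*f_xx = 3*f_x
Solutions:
 f(x) = C1 + C2*x^(1 + sqrt(3))


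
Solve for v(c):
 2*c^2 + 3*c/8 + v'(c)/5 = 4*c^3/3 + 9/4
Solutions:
 v(c) = C1 + 5*c^4/3 - 10*c^3/3 - 15*c^2/16 + 45*c/4


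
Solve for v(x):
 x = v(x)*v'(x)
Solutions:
 v(x) = -sqrt(C1 + x^2)
 v(x) = sqrt(C1 + x^2)


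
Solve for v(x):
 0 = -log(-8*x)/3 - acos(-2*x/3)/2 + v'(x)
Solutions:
 v(x) = C1 + x*log(-x)/3 + x*acos(-2*x/3)/2 - x/3 + x*log(2) + sqrt(9 - 4*x^2)/4


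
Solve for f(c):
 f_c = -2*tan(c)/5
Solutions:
 f(c) = C1 + 2*log(cos(c))/5


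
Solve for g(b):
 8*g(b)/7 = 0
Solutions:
 g(b) = 0


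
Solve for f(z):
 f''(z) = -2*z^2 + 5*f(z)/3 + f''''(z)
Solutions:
 f(z) = 6*z^2/5 + (C1*sin(3^(3/4)*5^(1/4)*z*sin(atan(sqrt(51)/3)/2)/3) + C2*cos(3^(3/4)*5^(1/4)*z*sin(atan(sqrt(51)/3)/2)/3))*exp(-3^(3/4)*5^(1/4)*z*cos(atan(sqrt(51)/3)/2)/3) + (C3*sin(3^(3/4)*5^(1/4)*z*sin(atan(sqrt(51)/3)/2)/3) + C4*cos(3^(3/4)*5^(1/4)*z*sin(atan(sqrt(51)/3)/2)/3))*exp(3^(3/4)*5^(1/4)*z*cos(atan(sqrt(51)/3)/2)/3) + 36/25


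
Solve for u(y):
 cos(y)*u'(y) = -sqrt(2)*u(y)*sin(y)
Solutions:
 u(y) = C1*cos(y)^(sqrt(2))


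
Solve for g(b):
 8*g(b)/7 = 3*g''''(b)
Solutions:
 g(b) = C1*exp(-42^(3/4)*b/21) + C2*exp(42^(3/4)*b/21) + C3*sin(42^(3/4)*b/21) + C4*cos(42^(3/4)*b/21)


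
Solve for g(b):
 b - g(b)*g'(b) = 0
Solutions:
 g(b) = -sqrt(C1 + b^2)
 g(b) = sqrt(C1 + b^2)


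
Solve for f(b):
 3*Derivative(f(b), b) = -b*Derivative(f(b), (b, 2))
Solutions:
 f(b) = C1 + C2/b^2


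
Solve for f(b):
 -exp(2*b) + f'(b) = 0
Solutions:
 f(b) = C1 + exp(2*b)/2


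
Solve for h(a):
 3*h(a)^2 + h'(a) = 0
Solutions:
 h(a) = 1/(C1 + 3*a)


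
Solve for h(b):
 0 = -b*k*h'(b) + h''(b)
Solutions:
 h(b) = Piecewise((-sqrt(2)*sqrt(pi)*C1*erf(sqrt(2)*b*sqrt(-k)/2)/(2*sqrt(-k)) - C2, (k > 0) | (k < 0)), (-C1*b - C2, True))


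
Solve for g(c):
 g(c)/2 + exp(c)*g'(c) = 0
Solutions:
 g(c) = C1*exp(exp(-c)/2)


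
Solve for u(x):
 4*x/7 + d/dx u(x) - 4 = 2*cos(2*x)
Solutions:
 u(x) = C1 - 2*x^2/7 + 4*x + 2*sin(x)*cos(x)


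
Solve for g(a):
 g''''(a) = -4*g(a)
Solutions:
 g(a) = (C1*sin(a) + C2*cos(a))*exp(-a) + (C3*sin(a) + C4*cos(a))*exp(a)


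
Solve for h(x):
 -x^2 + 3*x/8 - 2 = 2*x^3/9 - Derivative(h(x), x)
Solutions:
 h(x) = C1 + x^4/18 + x^3/3 - 3*x^2/16 + 2*x


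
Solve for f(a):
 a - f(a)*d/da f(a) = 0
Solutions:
 f(a) = -sqrt(C1 + a^2)
 f(a) = sqrt(C1 + a^2)


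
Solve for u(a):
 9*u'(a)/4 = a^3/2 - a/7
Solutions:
 u(a) = C1 + a^4/18 - 2*a^2/63


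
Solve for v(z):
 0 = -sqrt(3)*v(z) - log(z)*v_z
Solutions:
 v(z) = C1*exp(-sqrt(3)*li(z))


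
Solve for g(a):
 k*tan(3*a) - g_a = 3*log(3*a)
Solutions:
 g(a) = C1 - 3*a*log(a) - 3*a*log(3) + 3*a - k*log(cos(3*a))/3


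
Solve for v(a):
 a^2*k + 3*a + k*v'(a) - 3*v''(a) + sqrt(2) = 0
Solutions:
 v(a) = C1 + C2*exp(a*k/3) - a^3/3 - 9*a^2/(2*k) - sqrt(2)*a/k - 27*a/k^2


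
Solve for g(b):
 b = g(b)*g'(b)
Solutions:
 g(b) = -sqrt(C1 + b^2)
 g(b) = sqrt(C1 + b^2)


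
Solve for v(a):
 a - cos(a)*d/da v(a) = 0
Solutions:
 v(a) = C1 + Integral(a/cos(a), a)


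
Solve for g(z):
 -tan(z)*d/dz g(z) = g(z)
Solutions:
 g(z) = C1/sin(z)


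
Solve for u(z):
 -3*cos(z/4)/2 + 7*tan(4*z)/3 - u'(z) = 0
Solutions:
 u(z) = C1 - 7*log(cos(4*z))/12 - 6*sin(z/4)


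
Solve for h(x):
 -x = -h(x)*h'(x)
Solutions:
 h(x) = -sqrt(C1 + x^2)
 h(x) = sqrt(C1 + x^2)


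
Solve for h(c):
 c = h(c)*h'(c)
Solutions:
 h(c) = -sqrt(C1 + c^2)
 h(c) = sqrt(C1 + c^2)


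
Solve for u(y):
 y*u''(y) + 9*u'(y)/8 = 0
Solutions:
 u(y) = C1 + C2/y^(1/8)


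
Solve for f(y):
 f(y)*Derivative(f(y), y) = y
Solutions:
 f(y) = -sqrt(C1 + y^2)
 f(y) = sqrt(C1 + y^2)


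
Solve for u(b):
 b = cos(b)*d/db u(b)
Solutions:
 u(b) = C1 + Integral(b/cos(b), b)


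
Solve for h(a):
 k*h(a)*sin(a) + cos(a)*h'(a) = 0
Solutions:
 h(a) = C1*exp(k*log(cos(a)))


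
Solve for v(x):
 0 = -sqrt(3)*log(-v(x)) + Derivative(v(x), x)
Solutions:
 -li(-v(x)) = C1 + sqrt(3)*x


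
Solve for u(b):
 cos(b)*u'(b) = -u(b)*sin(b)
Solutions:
 u(b) = C1*cos(b)


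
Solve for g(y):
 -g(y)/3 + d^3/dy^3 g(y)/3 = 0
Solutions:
 g(y) = C3*exp(y) + (C1*sin(sqrt(3)*y/2) + C2*cos(sqrt(3)*y/2))*exp(-y/2)


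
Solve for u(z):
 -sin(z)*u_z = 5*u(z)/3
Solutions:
 u(z) = C1*(cos(z) + 1)^(5/6)/(cos(z) - 1)^(5/6)


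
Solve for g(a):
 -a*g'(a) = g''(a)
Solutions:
 g(a) = C1 + C2*erf(sqrt(2)*a/2)


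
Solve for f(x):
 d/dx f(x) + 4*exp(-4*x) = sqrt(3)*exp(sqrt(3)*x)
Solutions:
 f(x) = C1 + exp(sqrt(3)*x) + exp(-4*x)


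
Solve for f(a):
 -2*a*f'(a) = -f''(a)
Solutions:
 f(a) = C1 + C2*erfi(a)


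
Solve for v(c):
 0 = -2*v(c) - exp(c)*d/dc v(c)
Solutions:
 v(c) = C1*exp(2*exp(-c))


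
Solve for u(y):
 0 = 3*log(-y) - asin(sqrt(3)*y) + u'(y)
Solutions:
 u(y) = C1 - 3*y*log(-y) + y*asin(sqrt(3)*y) + 3*y + sqrt(3)*sqrt(1 - 3*y^2)/3


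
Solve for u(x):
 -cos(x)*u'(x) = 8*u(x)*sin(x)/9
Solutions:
 u(x) = C1*cos(x)^(8/9)
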